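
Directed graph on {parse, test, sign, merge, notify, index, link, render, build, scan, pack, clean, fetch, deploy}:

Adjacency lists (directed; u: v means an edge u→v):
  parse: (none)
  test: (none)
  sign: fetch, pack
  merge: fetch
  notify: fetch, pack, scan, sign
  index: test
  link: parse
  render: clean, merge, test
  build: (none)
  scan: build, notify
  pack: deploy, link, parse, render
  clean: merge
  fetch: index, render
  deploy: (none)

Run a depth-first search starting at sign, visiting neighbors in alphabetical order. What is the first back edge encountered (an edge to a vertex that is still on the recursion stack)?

merge->fetch

DFS from sign (visiting neighbors in alphabetical order); mark gray on enter, black on exit:
sign gray
  fetch gray
    index gray
      test gray
      test black
    index black
    render gray
      clean gray
        merge gray
          merge→fetch: fetch is gray → back edge
First back edge: merge → fetch.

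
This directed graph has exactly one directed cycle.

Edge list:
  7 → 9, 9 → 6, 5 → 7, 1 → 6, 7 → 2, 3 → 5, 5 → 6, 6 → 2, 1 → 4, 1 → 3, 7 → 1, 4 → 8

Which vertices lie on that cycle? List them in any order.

1, 3, 5, 7

DFS with gray/black marking from 7:
7 gray
  9 gray
    6 gray
      2 gray
      2 black
    6 black
  9 black
  1 gray
    4 gray
      8 gray
      8 black
    4 black
    3 gray
      5 gray
        5→7: 7 is gray → back edge
Back edge closes the cycle 7 → 1 → 3 → 5 → 7; its vertices are {1, 3, 5, 7}.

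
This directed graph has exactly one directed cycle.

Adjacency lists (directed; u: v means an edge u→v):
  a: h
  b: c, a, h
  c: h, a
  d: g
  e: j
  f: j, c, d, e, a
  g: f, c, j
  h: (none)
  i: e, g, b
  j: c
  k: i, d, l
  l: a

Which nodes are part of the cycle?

d, f, g

DFS with gray/black marking from d:
d gray
  g gray
    f gray
      j gray
        c gray
          h gray
          h black
          a gray
            a→h: h black — skip
          a black
        c black
      j black
      f→c: c black — skip
      f→d: d is gray → back edge
Back edge closes the cycle d → g → f → d; its vertices are {d, f, g}.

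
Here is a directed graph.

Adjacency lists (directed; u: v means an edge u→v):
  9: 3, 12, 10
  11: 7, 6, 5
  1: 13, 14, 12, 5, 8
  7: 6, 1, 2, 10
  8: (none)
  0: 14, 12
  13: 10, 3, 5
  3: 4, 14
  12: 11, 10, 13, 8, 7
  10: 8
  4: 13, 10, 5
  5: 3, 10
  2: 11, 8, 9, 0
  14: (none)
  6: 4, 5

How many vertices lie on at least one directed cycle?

11

A vertex is on a directed cycle iff it belongs to a strongly connected component of size ≥ 2 (or has a self-loop).
The vertices on cycles are {0, 1, 2, 3, 4, 5, 7, 9, 11, 12, 13} — 11 in total.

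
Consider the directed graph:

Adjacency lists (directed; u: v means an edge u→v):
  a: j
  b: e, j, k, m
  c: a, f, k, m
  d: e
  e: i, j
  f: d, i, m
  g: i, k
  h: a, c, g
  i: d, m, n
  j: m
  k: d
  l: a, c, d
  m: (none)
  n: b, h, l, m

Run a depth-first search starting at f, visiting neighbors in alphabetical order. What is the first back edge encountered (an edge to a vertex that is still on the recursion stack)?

DFS from f (visiting neighbors in alphabetical order); mark gray on enter, black on exit:
f gray
  d gray
    e gray
      i gray
        i→d: d is gray → back edge
First back edge: i → d.

i->d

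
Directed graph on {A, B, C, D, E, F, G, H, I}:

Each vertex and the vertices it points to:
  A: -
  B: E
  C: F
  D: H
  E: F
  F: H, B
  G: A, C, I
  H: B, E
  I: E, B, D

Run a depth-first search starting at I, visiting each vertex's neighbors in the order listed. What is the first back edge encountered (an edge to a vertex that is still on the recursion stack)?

B->E

DFS from I (visiting each vertex's neighbors in the order listed); mark gray on enter, black on exit:
I gray
  E gray
    F gray
      H gray
        B gray
          B→E: E is gray → back edge
First back edge: B → E.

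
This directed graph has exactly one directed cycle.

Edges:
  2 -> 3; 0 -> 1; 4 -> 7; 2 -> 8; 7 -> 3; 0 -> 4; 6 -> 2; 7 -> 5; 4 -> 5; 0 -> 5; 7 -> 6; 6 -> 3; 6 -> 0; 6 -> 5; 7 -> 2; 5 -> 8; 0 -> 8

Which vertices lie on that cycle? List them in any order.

DFS with gray/black marking from 6:
6 gray
  2 gray
    8 gray
    8 black
    3 gray
    3 black
  2 black
  6→3: 3 black — skip
  5 gray
    5→8: 8 black — skip
  5 black
  0 gray
    4 gray
      4→5: 5 black — skip
      7 gray
        7→5: 5 black — skip
        7→2: 2 black — skip
        7→6: 6 is gray → back edge
Back edge closes the cycle 6 → 0 → 4 → 7 → 6; its vertices are {0, 4, 6, 7}.

0, 4, 6, 7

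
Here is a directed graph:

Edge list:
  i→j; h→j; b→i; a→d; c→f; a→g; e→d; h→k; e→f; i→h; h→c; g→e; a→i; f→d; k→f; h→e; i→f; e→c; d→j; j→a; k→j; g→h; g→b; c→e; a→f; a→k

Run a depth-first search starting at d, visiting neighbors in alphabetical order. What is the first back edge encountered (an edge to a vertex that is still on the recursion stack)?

DFS from d (visiting neighbors in alphabetical order); mark gray on enter, black on exit:
d gray
  j gray
    a gray
      a→d: d is gray → back edge
First back edge: a → d.

a->d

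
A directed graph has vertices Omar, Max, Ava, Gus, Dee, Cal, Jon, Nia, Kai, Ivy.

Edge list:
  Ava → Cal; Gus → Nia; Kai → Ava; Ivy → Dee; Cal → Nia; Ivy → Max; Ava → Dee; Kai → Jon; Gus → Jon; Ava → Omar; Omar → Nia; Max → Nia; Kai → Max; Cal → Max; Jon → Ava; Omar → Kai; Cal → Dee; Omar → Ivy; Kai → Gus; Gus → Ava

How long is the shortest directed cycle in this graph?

For each vertex v, BFS finds the shortest path from v back to v.
The shortest such closed walk is Ava → Omar → Kai → Ava, length 3.

3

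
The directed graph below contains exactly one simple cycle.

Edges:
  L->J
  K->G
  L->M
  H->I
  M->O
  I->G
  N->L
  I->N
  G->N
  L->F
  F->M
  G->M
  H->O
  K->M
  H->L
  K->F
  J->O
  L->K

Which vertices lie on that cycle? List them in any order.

G, K, L, N

DFS with gray/black marking from L:
L gray
  F gray
    M gray
      O gray
      O black
    M black
  F black
  K gray
    G gray
      G→M: M black — skip
      N gray
        N→L: L is gray → back edge
Back edge closes the cycle L → K → G → N → L; its vertices are {G, K, L, N}.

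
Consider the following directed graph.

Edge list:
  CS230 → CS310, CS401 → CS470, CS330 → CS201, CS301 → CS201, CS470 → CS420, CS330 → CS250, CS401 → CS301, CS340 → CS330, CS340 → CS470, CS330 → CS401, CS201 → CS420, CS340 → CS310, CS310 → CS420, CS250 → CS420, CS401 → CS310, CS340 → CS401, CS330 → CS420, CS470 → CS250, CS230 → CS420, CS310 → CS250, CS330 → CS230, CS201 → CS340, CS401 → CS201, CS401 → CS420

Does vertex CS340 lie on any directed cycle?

CS340 is on a cycle iff CS340 can reach itself via ≥1 edge.
CS340 → CS401 → CS201 → CS340 — yes.

Yes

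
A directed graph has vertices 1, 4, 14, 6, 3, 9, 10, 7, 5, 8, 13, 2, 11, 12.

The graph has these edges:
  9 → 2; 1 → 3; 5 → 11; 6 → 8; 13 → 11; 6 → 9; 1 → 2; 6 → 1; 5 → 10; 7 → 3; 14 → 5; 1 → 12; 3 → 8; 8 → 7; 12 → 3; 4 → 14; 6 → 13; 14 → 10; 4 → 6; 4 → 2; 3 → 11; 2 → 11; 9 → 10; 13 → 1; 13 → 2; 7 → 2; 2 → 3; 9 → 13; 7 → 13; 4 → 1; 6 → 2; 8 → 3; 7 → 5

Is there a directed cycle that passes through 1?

1 is on a cycle iff 1 can reach itself via ≥1 edge.
1 → 3 → 8 → 7 → 13 → 1 — yes.

Yes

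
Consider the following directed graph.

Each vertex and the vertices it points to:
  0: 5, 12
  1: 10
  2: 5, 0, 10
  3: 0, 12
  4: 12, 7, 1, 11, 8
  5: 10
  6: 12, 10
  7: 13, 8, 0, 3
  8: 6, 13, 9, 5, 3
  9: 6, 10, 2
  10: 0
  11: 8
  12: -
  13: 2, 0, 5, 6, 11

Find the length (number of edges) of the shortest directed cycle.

For each vertex v, BFS finds the shortest path from v back to v.
The shortest such closed walk is 8 → 13 → 11 → 8, length 3.

3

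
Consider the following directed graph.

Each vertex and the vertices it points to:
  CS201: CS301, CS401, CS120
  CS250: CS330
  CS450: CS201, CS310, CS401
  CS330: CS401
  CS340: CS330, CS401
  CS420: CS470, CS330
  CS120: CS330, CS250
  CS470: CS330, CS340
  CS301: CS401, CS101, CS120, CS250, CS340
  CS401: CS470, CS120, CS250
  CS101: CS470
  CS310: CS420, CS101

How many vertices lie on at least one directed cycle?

6

A vertex is on a directed cycle iff it belongs to a strongly connected component of size ≥ 2 (or has a self-loop).
The vertices on cycles are {CS120, CS250, CS330, CS340, CS401, CS470} — 6 in total.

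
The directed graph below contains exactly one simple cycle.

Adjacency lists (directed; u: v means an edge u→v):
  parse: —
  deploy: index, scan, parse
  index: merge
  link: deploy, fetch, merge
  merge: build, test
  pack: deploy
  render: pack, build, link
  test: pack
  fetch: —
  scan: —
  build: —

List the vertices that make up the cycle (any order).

pack, test, index, merge, deploy

DFS with gray/black marking from deploy:
deploy gray
  index gray
    merge gray
      build gray
      build black
      test gray
        pack gray
          pack→deploy: deploy is gray → back edge
Back edge closes the cycle deploy → index → merge → test → pack → deploy; its vertices are {pack, test, index, merge, deploy}.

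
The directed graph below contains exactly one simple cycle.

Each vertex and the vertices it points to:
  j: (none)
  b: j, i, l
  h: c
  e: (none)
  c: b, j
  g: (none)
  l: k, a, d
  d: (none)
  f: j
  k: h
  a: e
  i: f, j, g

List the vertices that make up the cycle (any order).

b, c, h, k, l

DFS with gray/black marking from c:
c gray
  b gray
    j gray
    j black
    i gray
      f gray
        f→j: j black — skip
      f black
      i→j: j black — skip
      g gray
      g black
    i black
    l gray
      k gray
        h gray
          h→c: c is gray → back edge
Back edge closes the cycle c → b → l → k → h → c; its vertices are {b, c, h, k, l}.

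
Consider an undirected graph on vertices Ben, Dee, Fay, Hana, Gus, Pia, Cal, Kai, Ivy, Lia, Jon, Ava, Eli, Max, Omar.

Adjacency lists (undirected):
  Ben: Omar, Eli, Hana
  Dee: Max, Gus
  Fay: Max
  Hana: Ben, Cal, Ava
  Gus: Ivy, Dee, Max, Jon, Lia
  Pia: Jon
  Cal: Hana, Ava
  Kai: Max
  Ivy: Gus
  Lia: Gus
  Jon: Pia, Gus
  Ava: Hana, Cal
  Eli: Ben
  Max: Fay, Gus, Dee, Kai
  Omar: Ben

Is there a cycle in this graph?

DFS, tracking each vertex's parent; an edge to a visited non-parent vertex closes a cycle.
Start from Gus:
visit Gus (parent –)
  visit Ivy (parent Gus)
    Ivy–Gus: parent, skip
  visit Dee (parent Gus)
    visit Max (parent Dee)
      visit Fay (parent Max)
        Fay–Max: parent, skip
      Max–Gus: Gus visited and ≠ parent → cycle
Cycle: Gus – Dee – Max – Gus.

Yes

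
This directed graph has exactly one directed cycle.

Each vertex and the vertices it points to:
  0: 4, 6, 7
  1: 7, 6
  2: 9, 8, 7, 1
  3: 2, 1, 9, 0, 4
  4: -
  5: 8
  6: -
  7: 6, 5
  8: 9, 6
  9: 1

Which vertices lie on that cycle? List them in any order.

1, 5, 7, 8, 9

DFS with gray/black marking from 8:
8 gray
  9 gray
    1 gray
      7 gray
        6 gray
        6 black
        5 gray
          5→8: 8 is gray → back edge
Back edge closes the cycle 8 → 9 → 1 → 7 → 5 → 8; its vertices are {1, 5, 7, 8, 9}.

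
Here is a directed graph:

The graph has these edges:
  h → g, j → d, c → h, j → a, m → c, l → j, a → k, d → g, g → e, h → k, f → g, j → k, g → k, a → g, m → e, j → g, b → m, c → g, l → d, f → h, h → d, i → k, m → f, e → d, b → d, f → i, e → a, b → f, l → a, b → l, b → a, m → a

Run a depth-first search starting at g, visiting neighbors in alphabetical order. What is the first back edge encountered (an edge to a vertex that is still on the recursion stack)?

DFS from g (visiting neighbors in alphabetical order); mark gray on enter, black on exit:
g gray
  e gray
    a gray
      a→g: g is gray → back edge
First back edge: a → g.

a→g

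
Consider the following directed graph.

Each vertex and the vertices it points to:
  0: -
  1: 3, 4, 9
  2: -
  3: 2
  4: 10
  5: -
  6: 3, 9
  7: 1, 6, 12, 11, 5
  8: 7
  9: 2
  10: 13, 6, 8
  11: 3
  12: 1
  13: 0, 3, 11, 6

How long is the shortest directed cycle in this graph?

5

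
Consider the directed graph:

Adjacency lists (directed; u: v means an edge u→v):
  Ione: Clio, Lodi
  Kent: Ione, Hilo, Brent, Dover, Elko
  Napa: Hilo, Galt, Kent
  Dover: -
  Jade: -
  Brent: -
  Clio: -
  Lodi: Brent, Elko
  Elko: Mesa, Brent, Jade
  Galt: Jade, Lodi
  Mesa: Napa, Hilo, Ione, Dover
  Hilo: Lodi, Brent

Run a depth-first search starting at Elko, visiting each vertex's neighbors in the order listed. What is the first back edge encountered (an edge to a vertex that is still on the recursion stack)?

DFS from Elko (visiting each vertex's neighbors in the order listed); mark gray on enter, black on exit:
Elko gray
  Mesa gray
    Napa gray
      Hilo gray
        Lodi gray
          Brent gray
          Brent black
          Lodi→Elko: Elko is gray → back edge
First back edge: Lodi → Elko.

Lodi->Elko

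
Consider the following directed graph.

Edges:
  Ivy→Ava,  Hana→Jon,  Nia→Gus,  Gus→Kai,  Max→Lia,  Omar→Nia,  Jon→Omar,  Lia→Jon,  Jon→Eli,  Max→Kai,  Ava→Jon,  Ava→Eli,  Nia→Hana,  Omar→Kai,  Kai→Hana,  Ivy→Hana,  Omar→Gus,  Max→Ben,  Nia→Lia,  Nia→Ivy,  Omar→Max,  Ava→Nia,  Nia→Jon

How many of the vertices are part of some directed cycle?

A vertex is on a directed cycle iff it belongs to a strongly connected component of size ≥ 2 (or has a self-loop).
The vertices on cycles are {Ava, Gus, Ivy, Jon, Kai, Lia, Max, Nia, Hana, Omar} — 10 in total.

10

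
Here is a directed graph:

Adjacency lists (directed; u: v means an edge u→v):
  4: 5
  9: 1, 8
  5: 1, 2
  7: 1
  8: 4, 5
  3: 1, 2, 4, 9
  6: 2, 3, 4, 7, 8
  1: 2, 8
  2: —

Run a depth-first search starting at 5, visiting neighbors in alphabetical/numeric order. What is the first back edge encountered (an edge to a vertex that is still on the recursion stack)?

DFS from 5 (visiting neighbors in alphabetical/numeric order); mark gray on enter, black on exit:
5 gray
  1 gray
    2 gray
    2 black
    8 gray
      4 gray
        4→5: 5 is gray → back edge
First back edge: 4 → 5.

4→5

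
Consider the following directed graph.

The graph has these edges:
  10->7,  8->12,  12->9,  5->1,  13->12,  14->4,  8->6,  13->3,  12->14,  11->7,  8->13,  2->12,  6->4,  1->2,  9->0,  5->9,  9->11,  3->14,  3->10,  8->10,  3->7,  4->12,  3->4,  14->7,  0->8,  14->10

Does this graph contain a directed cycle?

Yes

DFS with white/gray/black marking, starting from 13:
13 gray
  12 gray
    9 gray
      11 gray
        7 gray
        7 black
      11 black
      0 gray
        8 gray
          10 gray
            10→7: 7 black — skip
          10 black
          6 gray
            4 gray
              4→12: 12 is gray → back edge
Back edge found, so a cycle exists: 12 → 9 → 0 → 8 → 6 → 4 → 12.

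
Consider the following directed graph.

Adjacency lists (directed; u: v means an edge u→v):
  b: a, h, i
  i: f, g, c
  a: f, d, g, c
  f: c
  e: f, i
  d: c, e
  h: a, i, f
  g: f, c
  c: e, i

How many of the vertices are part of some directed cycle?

A vertex is on a directed cycle iff it belongs to a strongly connected component of size ≥ 2 (or has a self-loop).
The vertices on cycles are {c, e, f, g, i} — 5 in total.

5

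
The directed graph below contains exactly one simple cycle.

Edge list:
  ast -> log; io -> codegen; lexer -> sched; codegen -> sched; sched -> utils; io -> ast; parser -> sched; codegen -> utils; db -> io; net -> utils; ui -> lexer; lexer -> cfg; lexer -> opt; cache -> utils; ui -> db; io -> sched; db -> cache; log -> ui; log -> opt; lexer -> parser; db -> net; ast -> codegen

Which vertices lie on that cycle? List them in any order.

db, io, ui, ast, log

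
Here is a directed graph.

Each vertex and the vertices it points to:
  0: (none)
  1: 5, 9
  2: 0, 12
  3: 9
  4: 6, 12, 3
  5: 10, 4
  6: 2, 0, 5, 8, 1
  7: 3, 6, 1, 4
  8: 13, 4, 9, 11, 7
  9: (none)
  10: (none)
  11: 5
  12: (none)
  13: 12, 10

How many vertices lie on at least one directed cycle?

7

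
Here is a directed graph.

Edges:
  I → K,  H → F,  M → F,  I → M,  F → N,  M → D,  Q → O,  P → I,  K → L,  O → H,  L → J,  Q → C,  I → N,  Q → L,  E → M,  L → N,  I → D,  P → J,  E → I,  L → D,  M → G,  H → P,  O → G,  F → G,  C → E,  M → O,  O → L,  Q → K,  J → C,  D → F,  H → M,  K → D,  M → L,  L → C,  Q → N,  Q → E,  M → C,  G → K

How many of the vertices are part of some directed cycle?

13

A vertex is on a directed cycle iff it belongs to a strongly connected component of size ≥ 2 (or has a self-loop).
The vertices on cycles are {C, D, E, F, G, H, I, J, K, L, M, O, P} — 13 in total.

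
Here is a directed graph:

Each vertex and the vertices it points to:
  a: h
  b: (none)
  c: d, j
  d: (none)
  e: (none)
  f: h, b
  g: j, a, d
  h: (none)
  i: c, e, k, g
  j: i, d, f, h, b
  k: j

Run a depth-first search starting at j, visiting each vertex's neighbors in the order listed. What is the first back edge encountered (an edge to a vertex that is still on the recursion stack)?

c→j

DFS from j (visiting each vertex's neighbors in the order listed); mark gray on enter, black on exit:
j gray
  i gray
    c gray
      d gray
      d black
      c→j: j is gray → back edge
First back edge: c → j.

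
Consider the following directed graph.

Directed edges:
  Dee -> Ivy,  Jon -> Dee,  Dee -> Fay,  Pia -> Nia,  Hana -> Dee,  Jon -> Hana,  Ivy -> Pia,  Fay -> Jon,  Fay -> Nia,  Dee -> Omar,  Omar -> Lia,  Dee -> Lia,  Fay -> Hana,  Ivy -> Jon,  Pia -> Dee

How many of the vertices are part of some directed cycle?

A vertex is on a directed cycle iff it belongs to a strongly connected component of size ≥ 2 (or has a self-loop).
The vertices on cycles are {Dee, Fay, Ivy, Jon, Pia, Hana} — 6 in total.

6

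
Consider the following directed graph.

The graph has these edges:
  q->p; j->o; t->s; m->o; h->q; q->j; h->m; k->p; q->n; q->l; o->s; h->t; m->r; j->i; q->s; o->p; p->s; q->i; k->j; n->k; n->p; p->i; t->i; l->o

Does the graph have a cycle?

No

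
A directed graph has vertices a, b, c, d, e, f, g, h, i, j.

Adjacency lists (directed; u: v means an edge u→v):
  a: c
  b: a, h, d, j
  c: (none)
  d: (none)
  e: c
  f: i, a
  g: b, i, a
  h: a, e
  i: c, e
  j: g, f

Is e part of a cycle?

No

e lies on a cycle iff there is a path from e back to itself.
Exploring from e, it never reaches itself; equivalently, its strongly connected component is a singleton.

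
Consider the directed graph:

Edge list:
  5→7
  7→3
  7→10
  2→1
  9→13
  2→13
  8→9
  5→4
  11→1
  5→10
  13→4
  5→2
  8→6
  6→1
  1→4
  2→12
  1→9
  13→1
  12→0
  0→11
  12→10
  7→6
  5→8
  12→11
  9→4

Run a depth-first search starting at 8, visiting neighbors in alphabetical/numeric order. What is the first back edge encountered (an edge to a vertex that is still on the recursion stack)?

DFS from 8 (visiting neighbors in alphabetical/numeric order); mark gray on enter, black on exit:
8 gray
  6 gray
    1 gray
      4 gray
      4 black
      9 gray
        9→4: 4 black — skip
        13 gray
          13→1: 1 is gray → back edge
First back edge: 13 → 1.

13→1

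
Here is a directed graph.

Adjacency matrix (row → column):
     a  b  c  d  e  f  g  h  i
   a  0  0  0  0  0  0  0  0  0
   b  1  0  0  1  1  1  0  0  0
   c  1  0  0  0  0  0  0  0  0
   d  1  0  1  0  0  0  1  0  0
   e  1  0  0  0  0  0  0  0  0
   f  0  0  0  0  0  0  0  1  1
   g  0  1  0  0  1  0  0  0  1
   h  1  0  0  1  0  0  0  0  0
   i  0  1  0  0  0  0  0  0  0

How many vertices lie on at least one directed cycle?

A vertex is on a directed cycle iff it belongs to a strongly connected component of size ≥ 2 (or has a self-loop).
The vertices on cycles are {b, d, f, g, h, i} — 6 in total.

6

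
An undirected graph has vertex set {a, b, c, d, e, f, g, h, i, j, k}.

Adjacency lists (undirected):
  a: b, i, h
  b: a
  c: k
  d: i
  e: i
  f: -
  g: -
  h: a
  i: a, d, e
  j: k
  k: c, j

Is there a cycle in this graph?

No

DFS, tracking each vertex's parent; an edge to a visited non-parent vertex closes a cycle.
Start from e:
visit e (parent –)
  visit i (parent e)
    visit a (parent i)
      visit b (parent a)
        b–a: parent, skip
      a–i: parent, skip
      visit h (parent a)
        h–a: parent, skip
    visit d (parent i)
      d–i: parent, skip
    i–e: parent, skip
visit c (parent –)
  visit k (parent c)
    k–c: parent, skip
    visit j (parent k)
      j–k: parent, skip
visit f (parent –)
visit g (parent –)
No non-parent visited neighbor found — the graph is a forest.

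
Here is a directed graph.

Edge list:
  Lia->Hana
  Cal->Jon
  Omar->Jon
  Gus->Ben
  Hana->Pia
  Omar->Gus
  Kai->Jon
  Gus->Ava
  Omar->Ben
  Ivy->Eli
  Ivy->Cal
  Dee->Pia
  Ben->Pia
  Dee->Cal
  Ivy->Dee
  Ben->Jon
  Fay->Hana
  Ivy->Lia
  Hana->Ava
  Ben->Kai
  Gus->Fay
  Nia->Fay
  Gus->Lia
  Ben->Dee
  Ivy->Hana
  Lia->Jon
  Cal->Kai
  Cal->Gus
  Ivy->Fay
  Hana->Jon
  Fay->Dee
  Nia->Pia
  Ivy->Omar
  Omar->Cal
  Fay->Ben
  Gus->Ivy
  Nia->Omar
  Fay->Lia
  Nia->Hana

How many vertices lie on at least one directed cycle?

7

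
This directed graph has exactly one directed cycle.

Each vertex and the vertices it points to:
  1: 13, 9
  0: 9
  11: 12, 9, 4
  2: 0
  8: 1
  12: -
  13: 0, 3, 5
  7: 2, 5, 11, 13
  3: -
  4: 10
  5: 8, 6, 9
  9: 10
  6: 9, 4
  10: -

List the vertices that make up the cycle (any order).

1, 5, 8, 13

DFS with gray/black marking from 13:
13 gray
  0 gray
    9 gray
      10 gray
      10 black
    9 black
  0 black
  3 gray
  3 black
  5 gray
    8 gray
      1 gray
        1→13: 13 is gray → back edge
Back edge closes the cycle 13 → 5 → 8 → 1 → 13; its vertices are {1, 5, 8, 13}.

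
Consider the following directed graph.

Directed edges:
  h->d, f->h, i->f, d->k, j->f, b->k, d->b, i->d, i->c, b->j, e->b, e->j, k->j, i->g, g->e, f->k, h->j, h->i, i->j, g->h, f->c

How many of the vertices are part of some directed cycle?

9

A vertex is on a directed cycle iff it belongs to a strongly connected component of size ≥ 2 (or has a self-loop).
The vertices on cycles are {b, d, e, f, g, h, i, j, k} — 9 in total.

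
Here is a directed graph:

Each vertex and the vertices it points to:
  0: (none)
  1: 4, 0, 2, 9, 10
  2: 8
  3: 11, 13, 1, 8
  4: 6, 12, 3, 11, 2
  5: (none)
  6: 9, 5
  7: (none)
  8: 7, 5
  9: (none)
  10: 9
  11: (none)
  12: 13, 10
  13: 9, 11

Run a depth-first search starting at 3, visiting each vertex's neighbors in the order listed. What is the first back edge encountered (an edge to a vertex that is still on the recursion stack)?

DFS from 3 (visiting each vertex's neighbors in the order listed); mark gray on enter, black on exit:
3 gray
  11 gray
  11 black
  13 gray
    9 gray
    9 black
    13→11: 11 black — skip
  13 black
  1 gray
    4 gray
      6 gray
        6→9: 9 black — skip
        5 gray
        5 black
      6 black
      12 gray
        12→13: 13 black — skip
        10 gray
          10→9: 9 black — skip
        10 black
      12 black
      4→3: 3 is gray → back edge
First back edge: 4 → 3.

4→3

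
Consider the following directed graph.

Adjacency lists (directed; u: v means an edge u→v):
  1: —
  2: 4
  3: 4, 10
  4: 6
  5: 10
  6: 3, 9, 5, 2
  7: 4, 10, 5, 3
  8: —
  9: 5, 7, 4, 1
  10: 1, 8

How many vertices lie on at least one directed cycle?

A vertex is on a directed cycle iff it belongs to a strongly connected component of size ≥ 2 (or has a self-loop).
The vertices on cycles are {2, 3, 4, 6, 7, 9} — 6 in total.

6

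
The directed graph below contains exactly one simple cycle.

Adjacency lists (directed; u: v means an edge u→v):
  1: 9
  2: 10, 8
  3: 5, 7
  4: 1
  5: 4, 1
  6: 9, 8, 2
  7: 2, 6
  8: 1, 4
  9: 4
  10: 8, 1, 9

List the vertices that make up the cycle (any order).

1, 4, 9

DFS with gray/black marking from 9:
9 gray
  4 gray
    1 gray
      1→9: 9 is gray → back edge
Back edge closes the cycle 9 → 4 → 1 → 9; its vertices are {1, 4, 9}.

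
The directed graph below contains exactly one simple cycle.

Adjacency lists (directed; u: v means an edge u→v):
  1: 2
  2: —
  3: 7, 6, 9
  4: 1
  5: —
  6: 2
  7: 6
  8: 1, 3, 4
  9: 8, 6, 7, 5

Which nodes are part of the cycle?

DFS with gray/black marking from 9:
9 gray
  8 gray
    1 gray
      2 gray
      2 black
    1 black
    3 gray
      7 gray
        6 gray
          6→2: 2 black — skip
        6 black
      7 black
      3→6: 6 black — skip
      3→9: 9 is gray → back edge
Back edge closes the cycle 9 → 8 → 3 → 9; its vertices are {3, 8, 9}.

3, 8, 9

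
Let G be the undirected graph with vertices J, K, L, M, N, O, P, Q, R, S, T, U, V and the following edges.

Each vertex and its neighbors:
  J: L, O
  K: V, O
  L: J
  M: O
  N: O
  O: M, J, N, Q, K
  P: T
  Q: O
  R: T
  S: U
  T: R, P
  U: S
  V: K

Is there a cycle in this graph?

No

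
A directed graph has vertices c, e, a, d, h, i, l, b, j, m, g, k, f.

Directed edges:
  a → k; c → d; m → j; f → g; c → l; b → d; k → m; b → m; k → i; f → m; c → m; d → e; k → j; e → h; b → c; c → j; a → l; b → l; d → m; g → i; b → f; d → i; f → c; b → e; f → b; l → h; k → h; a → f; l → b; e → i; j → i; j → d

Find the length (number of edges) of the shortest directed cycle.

For each vertex v, BFS finds the shortest path from v back to v.
The shortest such closed walk is f → b → f, length 2.

2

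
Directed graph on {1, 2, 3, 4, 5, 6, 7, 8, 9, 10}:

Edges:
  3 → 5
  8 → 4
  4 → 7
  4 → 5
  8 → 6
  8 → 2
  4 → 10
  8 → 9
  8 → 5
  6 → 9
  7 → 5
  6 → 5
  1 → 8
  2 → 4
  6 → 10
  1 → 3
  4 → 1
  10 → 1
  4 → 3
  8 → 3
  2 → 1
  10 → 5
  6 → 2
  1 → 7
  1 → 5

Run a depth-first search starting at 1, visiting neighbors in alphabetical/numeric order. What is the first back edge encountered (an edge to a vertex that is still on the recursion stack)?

2->1

DFS from 1 (visiting neighbors in alphabetical/numeric order); mark gray on enter, black on exit:
1 gray
  3 gray
    5 gray
    5 black
  3 black
  1→5: 5 black — skip
  7 gray
    7→5: 5 black — skip
  7 black
  8 gray
    2 gray
      2→1: 1 is gray → back edge
First back edge: 2 → 1.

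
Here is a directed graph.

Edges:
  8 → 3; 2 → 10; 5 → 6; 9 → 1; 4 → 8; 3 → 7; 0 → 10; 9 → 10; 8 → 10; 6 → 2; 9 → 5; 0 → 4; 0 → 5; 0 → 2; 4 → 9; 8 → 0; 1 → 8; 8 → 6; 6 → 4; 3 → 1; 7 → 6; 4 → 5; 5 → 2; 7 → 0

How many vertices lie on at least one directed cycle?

9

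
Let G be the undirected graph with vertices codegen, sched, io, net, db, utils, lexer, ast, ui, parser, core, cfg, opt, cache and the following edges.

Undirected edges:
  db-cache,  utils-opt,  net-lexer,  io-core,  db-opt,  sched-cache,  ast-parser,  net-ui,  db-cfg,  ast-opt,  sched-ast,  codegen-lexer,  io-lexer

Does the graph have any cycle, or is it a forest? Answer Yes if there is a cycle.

Yes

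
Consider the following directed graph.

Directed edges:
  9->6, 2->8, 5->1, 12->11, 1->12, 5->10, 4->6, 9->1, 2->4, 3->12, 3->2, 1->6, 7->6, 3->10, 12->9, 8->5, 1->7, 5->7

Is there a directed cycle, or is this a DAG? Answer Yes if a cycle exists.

Yes

DFS with white/gray/black marking, starting from 9:
9 gray
  1 gray
    7 gray
      6 gray
      6 black
    7 black
    12 gray
      12→9: 9 is gray → back edge
Back edge found, so a cycle exists: 9 → 1 → 12 → 9.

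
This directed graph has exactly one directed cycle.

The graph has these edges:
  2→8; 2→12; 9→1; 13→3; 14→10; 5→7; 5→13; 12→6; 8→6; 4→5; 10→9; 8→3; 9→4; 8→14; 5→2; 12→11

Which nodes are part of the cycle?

2, 4, 5, 8, 9, 10, 14

DFS with gray/black marking from 9:
9 gray
  1 gray
  1 black
  4 gray
    5 gray
      13 gray
        3 gray
        3 black
      13 black
      2 gray
        8 gray
          6 gray
          6 black
          8→3: 3 black — skip
          14 gray
            10 gray
              10→9: 9 is gray → back edge
Back edge closes the cycle 9 → 4 → 5 → 2 → 8 → 14 → 10 → 9; its vertices are {2, 4, 5, 8, 9, 10, 14}.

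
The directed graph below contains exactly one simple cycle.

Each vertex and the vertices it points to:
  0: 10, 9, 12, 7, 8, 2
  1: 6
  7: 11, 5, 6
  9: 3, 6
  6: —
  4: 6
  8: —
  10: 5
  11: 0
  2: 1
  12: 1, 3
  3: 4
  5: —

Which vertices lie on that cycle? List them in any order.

0, 7, 11

DFS with gray/black marking from 0:
0 gray
  10 gray
    5 gray
    5 black
  10 black
  9 gray
    3 gray
      4 gray
        6 gray
        6 black
      4 black
    3 black
    9→6: 6 black — skip
  9 black
  12 gray
    1 gray
      1→6: 6 black — skip
    1 black
    12→3: 3 black — skip
  12 black
  7 gray
    11 gray
      11→0: 0 is gray → back edge
Back edge closes the cycle 0 → 7 → 11 → 0; its vertices are {0, 7, 11}.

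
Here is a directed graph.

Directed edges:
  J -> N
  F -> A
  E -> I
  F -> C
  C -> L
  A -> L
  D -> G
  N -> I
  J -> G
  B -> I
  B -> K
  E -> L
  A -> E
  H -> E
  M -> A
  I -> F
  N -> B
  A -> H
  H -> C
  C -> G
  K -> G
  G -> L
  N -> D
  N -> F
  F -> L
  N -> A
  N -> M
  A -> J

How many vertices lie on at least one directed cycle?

A vertex is on a directed cycle iff it belongs to a strongly connected component of size ≥ 2 (or has a self-loop).
The vertices on cycles are {A, B, E, F, H, I, J, M, N} — 9 in total.

9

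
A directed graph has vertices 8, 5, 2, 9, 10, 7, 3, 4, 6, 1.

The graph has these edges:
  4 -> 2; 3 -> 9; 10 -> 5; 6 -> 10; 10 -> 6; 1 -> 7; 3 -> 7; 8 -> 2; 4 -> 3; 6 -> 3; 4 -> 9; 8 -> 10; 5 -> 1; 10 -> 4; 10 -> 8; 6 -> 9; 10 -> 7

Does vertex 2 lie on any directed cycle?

2 lies on a cycle iff there is a path from 2 back to itself.
Exploring from 2, it never reaches itself; equivalently, its strongly connected component is a singleton.

No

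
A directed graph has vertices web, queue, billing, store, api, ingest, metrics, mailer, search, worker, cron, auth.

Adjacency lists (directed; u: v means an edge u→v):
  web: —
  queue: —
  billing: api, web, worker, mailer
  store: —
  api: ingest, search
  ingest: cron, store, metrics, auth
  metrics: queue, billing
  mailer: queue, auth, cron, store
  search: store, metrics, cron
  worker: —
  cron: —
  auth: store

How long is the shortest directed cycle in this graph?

4

For each vertex v, BFS finds the shortest path from v back to v.
The shortest such closed walk is metrics → billing → api → ingest → metrics, length 4.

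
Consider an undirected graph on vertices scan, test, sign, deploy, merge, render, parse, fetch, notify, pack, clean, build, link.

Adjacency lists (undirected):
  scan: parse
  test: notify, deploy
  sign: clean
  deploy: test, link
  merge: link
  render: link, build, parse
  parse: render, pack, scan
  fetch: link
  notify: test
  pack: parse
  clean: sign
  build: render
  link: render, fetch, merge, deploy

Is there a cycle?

No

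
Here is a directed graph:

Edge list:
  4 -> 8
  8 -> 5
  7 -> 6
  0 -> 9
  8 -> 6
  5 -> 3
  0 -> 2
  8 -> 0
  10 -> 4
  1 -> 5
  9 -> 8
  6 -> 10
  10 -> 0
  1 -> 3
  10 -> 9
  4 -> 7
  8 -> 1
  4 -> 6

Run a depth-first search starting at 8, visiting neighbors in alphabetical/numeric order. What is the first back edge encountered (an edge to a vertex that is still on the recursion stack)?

9->8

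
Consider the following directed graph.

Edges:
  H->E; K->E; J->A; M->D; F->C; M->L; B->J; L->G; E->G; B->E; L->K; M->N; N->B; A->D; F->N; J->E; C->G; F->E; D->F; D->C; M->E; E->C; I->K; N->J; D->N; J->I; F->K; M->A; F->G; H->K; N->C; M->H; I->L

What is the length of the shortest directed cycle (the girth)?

4

For each vertex v, BFS finds the shortest path from v back to v.
The shortest such closed walk is N → J → A → D → N, length 4.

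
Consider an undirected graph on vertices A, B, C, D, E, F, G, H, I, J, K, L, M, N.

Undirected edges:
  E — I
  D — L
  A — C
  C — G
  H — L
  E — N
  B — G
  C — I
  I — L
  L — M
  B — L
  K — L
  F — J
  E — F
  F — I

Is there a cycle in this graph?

Yes

DFS, tracking each vertex's parent; an edge to a visited non-parent vertex closes a cycle.
Start from J:
visit J (parent –)
  visit F (parent J)
    visit E (parent F)
      visit I (parent E)
        visit L (parent I)
          visit K (parent L)
            K–L: parent, skip
          visit D (parent L)
            D–L: parent, skip
          L–I: parent, skip
          visit H (parent L)
            H–L: parent, skip
          visit M (parent L)
            M–L: parent, skip
          visit B (parent L)
            B–L: parent, skip
            visit G (parent B)
              visit C (parent G)
                C–G: parent, skip
                visit A (parent C)
                  A–C: parent, skip
                C–I: I visited and ≠ parent → cycle
Cycle: I – L – B – G – C – I.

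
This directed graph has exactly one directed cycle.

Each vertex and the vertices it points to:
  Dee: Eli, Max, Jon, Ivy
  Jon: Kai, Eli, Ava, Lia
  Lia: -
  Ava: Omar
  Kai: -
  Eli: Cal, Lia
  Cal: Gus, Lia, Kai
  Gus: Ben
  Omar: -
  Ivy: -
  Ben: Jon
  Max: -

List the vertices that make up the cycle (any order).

Ben, Cal, Eli, Gus, Jon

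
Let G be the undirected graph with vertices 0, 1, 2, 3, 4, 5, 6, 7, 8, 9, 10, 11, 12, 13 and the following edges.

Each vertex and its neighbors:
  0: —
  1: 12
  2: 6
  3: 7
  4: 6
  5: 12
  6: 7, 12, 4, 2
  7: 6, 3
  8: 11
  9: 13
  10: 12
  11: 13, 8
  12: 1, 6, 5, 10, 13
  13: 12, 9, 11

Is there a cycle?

No

DFS, tracking each vertex's parent; an edge to a visited non-parent vertex closes a cycle.
Start from 2:
visit 2 (parent –)
  visit 6 (parent 2)
    visit 7 (parent 6)
      7–6: parent, skip
      visit 3 (parent 7)
        3–7: parent, skip
    visit 12 (parent 6)
      visit 1 (parent 12)
        1–12: parent, skip
      12–6: parent, skip
      visit 5 (parent 12)
        5–12: parent, skip
      visit 10 (parent 12)
        10–12: parent, skip
      visit 13 (parent 12)
        13–12: parent, skip
        visit 9 (parent 13)
          9–13: parent, skip
        visit 11 (parent 13)
          11–13: parent, skip
          visit 8 (parent 11)
            8–11: parent, skip
    visit 4 (parent 6)
      4–6: parent, skip
    6–2: parent, skip
visit 0 (parent –)
No non-parent visited neighbor found — the graph is a forest.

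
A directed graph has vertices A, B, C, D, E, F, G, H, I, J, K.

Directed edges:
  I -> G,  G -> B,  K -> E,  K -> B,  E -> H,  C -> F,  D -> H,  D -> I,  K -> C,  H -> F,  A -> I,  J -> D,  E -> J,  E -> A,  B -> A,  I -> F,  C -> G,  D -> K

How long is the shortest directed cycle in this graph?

For each vertex v, BFS finds the shortest path from v back to v.
The shortest such closed walk is K → E → J → D → K, length 4.

4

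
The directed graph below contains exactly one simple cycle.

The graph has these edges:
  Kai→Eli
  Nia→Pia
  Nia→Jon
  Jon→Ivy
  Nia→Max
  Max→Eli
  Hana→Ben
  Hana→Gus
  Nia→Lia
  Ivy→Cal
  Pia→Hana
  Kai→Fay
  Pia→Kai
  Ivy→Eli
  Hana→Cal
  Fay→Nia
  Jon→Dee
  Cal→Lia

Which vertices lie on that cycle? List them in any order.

Fay, Kai, Nia, Pia

DFS with gray/black marking from Fay:
Fay gray
  Nia gray
    Pia gray
      Hana gray
        Cal gray
          Lia gray
          Lia black
        Cal black
        Gus gray
        Gus black
        Ben gray
        Ben black
      Hana black
      Kai gray
        Kai→Fay: Fay is gray → back edge
Back edge closes the cycle Fay → Nia → Pia → Kai → Fay; its vertices are {Fay, Kai, Nia, Pia}.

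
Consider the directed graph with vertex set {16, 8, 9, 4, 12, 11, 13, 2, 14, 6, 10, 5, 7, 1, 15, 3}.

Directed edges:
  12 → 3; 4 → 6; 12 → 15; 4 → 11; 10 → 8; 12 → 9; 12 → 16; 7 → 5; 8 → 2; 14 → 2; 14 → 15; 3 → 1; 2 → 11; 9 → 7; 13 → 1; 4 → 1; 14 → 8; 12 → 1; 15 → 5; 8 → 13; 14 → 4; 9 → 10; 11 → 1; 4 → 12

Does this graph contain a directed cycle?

No

DFS with white/gray/black marking, starting from 13:
13 gray
  1 gray
  1 black
13 black
16 gray
16 black
8 gray
  2 gray
    11 gray
      11→1: 1 black — skip
    11 black
  2 black
  8→13: 13 black — skip
8 black
9 gray
  7 gray
    5 gray
    5 black
  7 black
  10 gray
    10→8: 8 black — skip
  10 black
9 black
4 gray
  12 gray
    12→9: 9 black — skip
    15 gray
      15→5: 5 black — skip
    15 black
    12→16: 16 black — skip
    3 gray
      3→1: 1 black — skip
    3 black
    12→1: 1 black — skip
  12 black
  6 gray
  6 black
  4→11: 11 black — skip
  4→1: 1 black — skip
4 black
14 gray
  14→15: 15 black — skip
  14→2: 2 black — skip
  14→4: 4 black — skip
  14→8: 8 black — skip
14 black
Every edge goes to a white or black vertex — no back edge, so the graph is acyclic.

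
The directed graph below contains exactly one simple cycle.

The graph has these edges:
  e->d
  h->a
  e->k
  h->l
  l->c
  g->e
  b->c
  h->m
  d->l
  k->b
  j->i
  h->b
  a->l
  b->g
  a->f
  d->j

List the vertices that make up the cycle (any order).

DFS with gray/black marking from b:
b gray
  c gray
  c black
  g gray
    e gray
      k gray
        k→b: b is gray → back edge
Back edge closes the cycle b → g → e → k → b; its vertices are {b, e, g, k}.

b, e, g, k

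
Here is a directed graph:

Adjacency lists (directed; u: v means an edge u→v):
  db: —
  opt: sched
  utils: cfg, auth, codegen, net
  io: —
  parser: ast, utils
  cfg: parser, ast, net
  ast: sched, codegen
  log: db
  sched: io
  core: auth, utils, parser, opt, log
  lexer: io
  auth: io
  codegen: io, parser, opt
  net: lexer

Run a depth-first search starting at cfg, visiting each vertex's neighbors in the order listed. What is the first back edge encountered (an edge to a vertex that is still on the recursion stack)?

codegen->parser

DFS from cfg (visiting each vertex's neighbors in the order listed); mark gray on enter, black on exit:
cfg gray
  parser gray
    ast gray
      sched gray
        io gray
        io black
      sched black
      codegen gray
        codegen→io: io black — skip
        codegen→parser: parser is gray → back edge
First back edge: codegen → parser.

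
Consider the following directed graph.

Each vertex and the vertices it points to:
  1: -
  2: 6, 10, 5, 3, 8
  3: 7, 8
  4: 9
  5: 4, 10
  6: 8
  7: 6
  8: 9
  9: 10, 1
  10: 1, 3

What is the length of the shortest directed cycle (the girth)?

4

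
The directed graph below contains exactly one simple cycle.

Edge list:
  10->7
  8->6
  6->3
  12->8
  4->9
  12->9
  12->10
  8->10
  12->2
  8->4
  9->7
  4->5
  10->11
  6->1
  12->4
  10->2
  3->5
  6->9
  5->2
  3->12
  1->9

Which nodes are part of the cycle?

3, 6, 8, 12

DFS with gray/black marking from 12:
12 gray
  4 gray
    5 gray
      2 gray
      2 black
    5 black
    9 gray
      7 gray
      7 black
    9 black
  4 black
  12→9: 9 black — skip
  10 gray
    10→7: 7 black — skip
    10→2: 2 black — skip
    11 gray
    11 black
  10 black
  12→2: 2 black — skip
  8 gray
    6 gray
      1 gray
        1→9: 9 black — skip
      1 black
      6→9: 9 black — skip
      3 gray
        3→5: 5 black — skip
        3→12: 12 is gray → back edge
Back edge closes the cycle 12 → 8 → 6 → 3 → 12; its vertices are {3, 6, 8, 12}.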